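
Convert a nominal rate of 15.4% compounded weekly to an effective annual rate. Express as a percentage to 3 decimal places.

EAR = (1 + 15.4%/52)^52 − 1 = (1 + 0.00296154)^52 − 1.
(1 + 0.00296154)^52 ≈ 1.166225, so EAR ≈ 16.62254%.

16.623%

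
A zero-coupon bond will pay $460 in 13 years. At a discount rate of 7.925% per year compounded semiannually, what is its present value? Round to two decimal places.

$167.48

Growth factor = (1 + 0.039625)^26 ≈ 2.74659469.
P = 460/2.74659469 ≈ 167.4801.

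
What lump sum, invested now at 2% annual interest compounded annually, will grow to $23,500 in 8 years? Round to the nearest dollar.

$20,057

Growth factor = (1 + 0.02)^8 ≈ 1.171659381.
P = 23,500/1.171659381 ≈ 20,057.0237.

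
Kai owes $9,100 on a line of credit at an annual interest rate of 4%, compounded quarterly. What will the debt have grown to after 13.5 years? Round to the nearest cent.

Growth factor = (1 + 0.01)^54 ≈ 1.7114104688.
A ≈ 9,100 × 1.7114104688 ≈ 15,573.8353.

$15,573.84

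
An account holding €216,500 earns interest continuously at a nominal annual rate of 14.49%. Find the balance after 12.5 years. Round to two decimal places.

A = P·e^(rt) = 216,500·e^(0.1449·12.5) = 216,500·e^1.81125.
e^1.81125 ≈ 6.118090267298, so A ≈ 1,324,566.5429.

€1,324,566.54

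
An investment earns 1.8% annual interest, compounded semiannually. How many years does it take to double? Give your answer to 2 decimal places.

38.68 years

(1 + 0.009)^(2t) = 2.
2t = ln 2 / ln(1 + 0.009) ≈ 0.69315/0.00895974 ≈ 77.3624.
t ≈ 38.6812.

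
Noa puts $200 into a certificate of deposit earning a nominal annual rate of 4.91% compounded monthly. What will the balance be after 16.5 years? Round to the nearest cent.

Growth factor = (1 + 0.0491/12)^198 ≈ 2.24453209.
A ≈ 200 × 2.24453209 ≈ 448.9064.

$448.91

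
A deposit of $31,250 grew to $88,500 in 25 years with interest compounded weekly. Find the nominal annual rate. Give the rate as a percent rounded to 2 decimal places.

The 1300-period growth factor is 88,500/31,250 = 2.832.
r/52 = 2.832^(1/1300) − 1 ≈ 0.000801077, so r ≈ 52·0.000801077 = 4.16560%.

4.17%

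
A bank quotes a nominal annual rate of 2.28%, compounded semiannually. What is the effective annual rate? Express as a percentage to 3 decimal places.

EAR = (1 + 2.28%/2)^2 − 1 = (1 + 0.0114)^2 − 1.
(1 + 0.0114)^2 ≈ 1.02293, so EAR ≈ 2.29300%.

2.293%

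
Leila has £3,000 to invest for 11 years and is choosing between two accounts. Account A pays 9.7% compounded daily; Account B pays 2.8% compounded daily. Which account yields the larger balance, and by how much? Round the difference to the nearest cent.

Account A, by £4,636.65

A: (1 + 0.097/365)^4015 ≈ 2.906234467, so 3,000 × 2.906234467 ≈ 8,718.7034.
B: (1 + 0.028/365)^4015 ≈ 1.360684915, so 3,000 × 1.360684915 ≈ 4,082.0547.
Difference ≈ 4,636.6487 in favor of A.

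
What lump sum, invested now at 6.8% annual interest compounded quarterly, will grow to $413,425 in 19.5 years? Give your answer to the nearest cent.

$111,010.08

Periodic rate = 6.8%/4 = 0.017; 78 periods.
P = 413,425/(1 + 0.017)^78 ≈ 413,425/3.72421142406 ≈ 111,010.0778.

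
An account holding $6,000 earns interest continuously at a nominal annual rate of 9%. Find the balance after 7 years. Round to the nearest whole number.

$11,266

A = P·e^(rt) = 6,000·e^(0.09·7) = 6,000·e^0.63.
e^0.63 ≈ 1.8776105793, so A ≈ 11,265.6635.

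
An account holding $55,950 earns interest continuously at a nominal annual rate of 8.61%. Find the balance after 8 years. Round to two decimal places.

$111,414.61

A = P·e^(rt) = 55,950·e^(0.0861·8) = 55,950·e^0.6888.
e^0.6888 ≈ 1.9913245095, so A ≈ 111,414.6063.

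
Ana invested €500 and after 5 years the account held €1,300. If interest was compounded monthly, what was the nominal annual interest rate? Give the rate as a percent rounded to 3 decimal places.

19.263%

(1 + r/12)^60 = 1,300/500 = 2.6.
1 + r/12 = 2.6^(1/60) ≈ 1.016053, so r/12 ≈ 0.0160527.
r ≈ 12·0.0160527 = 19.26321%.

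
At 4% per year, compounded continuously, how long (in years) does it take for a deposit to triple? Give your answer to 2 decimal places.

e^(0.04t) = 3, so 0.04t = ln 3 ≈ 1.0986.
t ≈ 1.0986/0.04 ≈ 27.4653.

27.47 years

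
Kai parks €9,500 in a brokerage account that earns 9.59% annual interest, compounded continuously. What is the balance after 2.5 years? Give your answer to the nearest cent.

A = P·e^(rt) = 9,500·e^(0.0959·2.5) = 9,500·e^0.23975.
e^0.23975 ≈ 1.2709313778, so A ≈ 12,073.8481.

€12,073.85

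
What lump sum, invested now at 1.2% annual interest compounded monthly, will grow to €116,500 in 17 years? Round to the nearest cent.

Periodic rate = 1.2%/12 = 0.001; 204 periods.
P = 116,500/(1 + 0.001)^204 ≈ 116,500/1.22617316074 ≈ 95,011.0504.

€95,011.05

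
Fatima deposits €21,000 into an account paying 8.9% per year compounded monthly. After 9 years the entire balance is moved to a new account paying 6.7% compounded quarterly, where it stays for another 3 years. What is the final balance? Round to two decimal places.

€56,934.52

After 9 years at 8.9%: 21,000 × 2.2211925373 ≈ 46,645.0433.
Then 3 years at 6.7%: 46,645.0433 × 1.2205910268 ≈ 56,934.5213.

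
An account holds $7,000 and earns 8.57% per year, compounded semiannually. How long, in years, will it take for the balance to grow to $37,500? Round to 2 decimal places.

We need (1 + 0.04285)^(2t) = 5.3571, so 2t = ln 5.3571 / ln 1.04285 ≈ 40.0033.
t ≈ 40.0033/2 = 20.0016 years.

20.00 years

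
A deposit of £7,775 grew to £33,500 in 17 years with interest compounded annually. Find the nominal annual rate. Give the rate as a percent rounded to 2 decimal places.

8.97%

(1 + r)^17 = 33,500/7,775 = 4.30868.
1 + r = 4.30868^(1/17) ≈ 1.089719, so r ≈ 0.0897186.
r ≈ 8.97186%.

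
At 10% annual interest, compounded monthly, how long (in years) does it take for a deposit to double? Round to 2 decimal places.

(1 + 0.00833333)^(12t) = 2.
12t = ln 2 / ln(1 + 0.00833333) ≈ 0.69315/0.0082988 ≈ 83.5238.
t ≈ 6.9603.

6.96 years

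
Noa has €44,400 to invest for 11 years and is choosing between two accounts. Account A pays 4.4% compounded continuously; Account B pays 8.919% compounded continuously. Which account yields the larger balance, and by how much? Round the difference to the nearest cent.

Account A growth factor: e^(0.044·11) = e^0.484 ≈ 1.6225516457; balance ≈ 72,041.2931.
Account B growth factor: e^(0.08919·11) = e^0.98109 ≈ 2.66736208263; balance ≈ 118,430.8765.
Account B is larger by 46,389.5834.

Account B, by €46,389.58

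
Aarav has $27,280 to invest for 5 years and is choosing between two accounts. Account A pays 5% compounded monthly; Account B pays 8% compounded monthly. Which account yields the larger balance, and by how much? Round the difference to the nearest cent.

Account B, by $5,632.97

A: (1 + 0.05/12)^60 ≈ 1.2833586785, so 27,280 × 1.2833586785 ≈ 35,010.0247.
B: (1 + 0.08/12)^60 ≈ 1.4898457083, so 27,280 × 1.4898457083 ≈ 40,642.9909.
Difference ≈ 5,632.9662 in favor of B.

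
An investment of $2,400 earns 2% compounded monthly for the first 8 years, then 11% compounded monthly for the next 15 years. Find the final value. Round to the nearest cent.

After 8 years at 2%: 2,400 × 1.1733545869 ≈ 2,816.0510.
Then 15 years at 11%: 2,816.0510 × 5.1679877693 ≈ 14,553.3172.

$14,553.32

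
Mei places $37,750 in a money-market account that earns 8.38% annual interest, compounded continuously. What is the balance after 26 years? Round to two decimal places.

$333,547.56

A = P·e^(rt) = 37,750·e^(0.0838·26) = 37,750·e^2.1788.
e^2.1788 ≈ 8.835697058, so A ≈ 333,547.5639.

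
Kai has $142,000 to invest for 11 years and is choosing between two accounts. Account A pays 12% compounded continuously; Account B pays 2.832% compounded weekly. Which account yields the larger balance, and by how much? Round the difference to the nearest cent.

Account A, by $337,681.41

A: e^(0.12·11) = e^1.32 ≈ 3.74342137726, so 142,000 × 3.74342137726 ≈ 531,565.8356.
B: (1 + 0.02832/52)^572 ≈ 1.36538330876, so 142,000 × 1.36538330876 ≈ 193,884.4298.
Difference ≈ 337,681.4057 in favor of A.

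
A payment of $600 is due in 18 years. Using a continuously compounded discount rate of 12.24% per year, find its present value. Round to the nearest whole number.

$66

P = A·e^(−rt) = 600·e^(−2.2032).
e^(−2.2032) ≈ 0.110449155, so P ≈ 66.2695.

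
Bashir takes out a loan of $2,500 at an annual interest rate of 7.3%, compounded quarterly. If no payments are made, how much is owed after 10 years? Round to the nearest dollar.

$5,154

Growth factor = (1 + 0.01825)^40 ≈ 2.061468725.
A ≈ 2,500 × 2.061468725 ≈ 5,153.6718.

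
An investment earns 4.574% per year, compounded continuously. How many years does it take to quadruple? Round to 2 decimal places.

30.31 years

e^(0.04574t) = 4, so 0.04574t = ln 4 ≈ 1.3863.
t ≈ 1.3863/0.04574 ≈ 30.3081.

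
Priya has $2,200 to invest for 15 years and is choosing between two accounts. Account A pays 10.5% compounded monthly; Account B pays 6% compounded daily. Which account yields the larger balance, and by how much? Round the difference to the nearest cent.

Account A, by $5,144.35

Account A growth factor: (1 + 0.00875)^180 ≈ 4.7977607966; balance ≈ 10,555.0738.
Account B growth factor: (1 + 0.06/365)^5475 ≈ 2.459421195; balance ≈ 5,410.7266.
Account A is larger by 5,144.3471.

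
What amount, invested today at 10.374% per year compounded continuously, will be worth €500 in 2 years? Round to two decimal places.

P = A·e^(−rt) = 500·e^(−0.20748).
e^(−0.20748) ≈ 0.812629494, so P ≈ 406.3147.

€406.31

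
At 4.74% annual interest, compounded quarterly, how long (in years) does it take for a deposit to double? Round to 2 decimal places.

(1 + 0.01185)^(4t) = 2.
4t = ln 2 / ln(1 + 0.01185) ≈ 0.69315/0.0117803 ≈ 58.8393.
t ≈ 14.7098.

14.71 years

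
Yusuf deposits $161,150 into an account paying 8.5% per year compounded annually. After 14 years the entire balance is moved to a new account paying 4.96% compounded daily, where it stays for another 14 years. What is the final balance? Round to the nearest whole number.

$1,011,114

After 14 years at 8.5%: 161,150 × 3.13340357495 ≈ 504,947.9861.
Then 14 years at 4.96%: 504,947.9861 × 2.002412739285 ≈ 1,011,114.2800.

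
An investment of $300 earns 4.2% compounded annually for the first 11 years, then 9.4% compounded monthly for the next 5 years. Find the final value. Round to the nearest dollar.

$753

After 11 years at 4.2%: 300 × 1.57233437 ≈ 471.7003.
Then 5 years at 9.4%: 471.7003 × 1.59706684 ≈ 753.3369.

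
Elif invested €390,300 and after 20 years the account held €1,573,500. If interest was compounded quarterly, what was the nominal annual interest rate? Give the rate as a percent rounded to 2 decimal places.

(1 + r/4)^80 = 1,573,500/390,300 = 4.03151.
1 + r/4 = 4.03151^(1/80) ≈ 1.01758, so r/4 ≈ 0.0175795.
r ≈ 4·0.0175795 = 7.03180%.

7.03%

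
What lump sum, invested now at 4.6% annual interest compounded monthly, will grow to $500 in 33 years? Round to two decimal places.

Growth factor = (1 + 0.046/12)^396 ≈ 4.5498666.
P = 500/4.5498666 ≈ 109.8933.

$109.89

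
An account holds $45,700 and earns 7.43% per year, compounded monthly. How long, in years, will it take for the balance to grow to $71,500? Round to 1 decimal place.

We need (1 + 0.00619167)^(12t) = 1.5646, so 12t = ln 1.5646 / ln 1.006192 ≈ 72.5141.
t ≈ 72.5141/12 = 6.0428 years.

6.0 years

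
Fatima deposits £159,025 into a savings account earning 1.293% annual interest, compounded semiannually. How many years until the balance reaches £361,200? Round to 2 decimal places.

We need (1 + 0.006465)^(2t) = 2.2713, so 2t = ln 2.2713 / ln 1.006465 ≈ 127.3039.
t ≈ 127.3039/2 = 63.6519 years.

63.65 years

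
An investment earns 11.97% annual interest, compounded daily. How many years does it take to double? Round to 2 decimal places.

5.79 years

(1 + 0.000327945)^(365t) = 2.
365t = ln 2 / ln(1 + 0.000327945) ≈ 0.69315/0.000327891 ≈ 2113.9532.
t ≈ 5.7917.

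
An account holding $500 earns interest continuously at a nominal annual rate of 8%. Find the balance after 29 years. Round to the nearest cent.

$5,087.84

A = P·e^(rt) = 500·e^(0.08·29) = 500·e^2.32.
e^2.32 ≈ 10.17567431, so A ≈ 5,087.8372.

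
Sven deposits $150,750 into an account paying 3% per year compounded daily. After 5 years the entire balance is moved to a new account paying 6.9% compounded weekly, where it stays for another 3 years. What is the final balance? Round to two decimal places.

$215,396.27

After 5 years at 3%: 150,750 × 1.16182708115 ≈ 175,145.4325.
Then 3 years at 6.9%: 175,145.4325 × 1.22981381109 ≈ 215,396.2718.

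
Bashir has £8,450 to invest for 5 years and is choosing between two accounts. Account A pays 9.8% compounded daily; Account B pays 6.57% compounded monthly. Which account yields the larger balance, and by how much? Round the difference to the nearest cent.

A: (1 + 0.098/365)^1825 ≈ 1.6322088676, so 8,450 × 1.6322088676 ≈ 13,792.1649.
B: (1 + 0.005475)^60 ≈ 1.3876393585, so 8,450 × 1.3876393585 ≈ 11,725.5526.
Difference ≈ 2,066.6124 in favor of A.

Account A, by £2,066.61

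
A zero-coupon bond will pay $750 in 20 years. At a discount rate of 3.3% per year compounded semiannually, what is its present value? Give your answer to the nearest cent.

Periodic rate = 3.3%/2 = 0.0165; 40 periods.
P = 750/(1 + 0.0165)^40 ≈ 750/1.92439987 ≈ 389.7319.

$389.73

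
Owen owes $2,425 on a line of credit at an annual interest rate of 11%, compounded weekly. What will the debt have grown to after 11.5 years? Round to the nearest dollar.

$8,581

Growth factor = (1 + 0.11/52)^598 ≈ 3.538361982.
A ≈ 2,425 × 3.538361982 ≈ 8,580.5278.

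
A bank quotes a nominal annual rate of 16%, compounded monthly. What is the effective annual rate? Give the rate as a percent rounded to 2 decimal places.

17.23%

One year is 12 periods at 0.0133333 each: (1 + 0.0133333)^12 ≈ 1.172271.
EAR = 1.172271 − 1 ≈ 17.22708%.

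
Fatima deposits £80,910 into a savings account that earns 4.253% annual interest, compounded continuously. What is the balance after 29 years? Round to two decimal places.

A = P·e^(rt) = 80,910·e^(0.04253·29) = 80,910·e^1.23337.
e^1.23337 ≈ 3.43277852895, so A ≈ 277,746.1108.

£277,746.11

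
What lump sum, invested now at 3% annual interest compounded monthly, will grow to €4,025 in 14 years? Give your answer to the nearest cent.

Periodic rate = 3%/12 = 0.0025; 168 periods.
P = 4,025/(1 + 0.0025)^168 ≈ 4,025/1.521164064 ≈ 2,645.9999.

€2,646.00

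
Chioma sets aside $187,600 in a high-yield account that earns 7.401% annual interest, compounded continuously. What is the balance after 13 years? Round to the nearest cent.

A = P·e^(rt) = 187,600·e^(0.07401·13) = 187,600·e^0.96213.
e^0.96213 ≈ 2.61726531562, so A ≈ 490,998.9732.

$490,998.97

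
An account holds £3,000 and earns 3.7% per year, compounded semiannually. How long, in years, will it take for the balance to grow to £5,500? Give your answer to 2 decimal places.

16.53 years

(1 + 0.0185)^(2t) = 5,500/3,000 = 1.8333.
2t·ln(1 + 0.0185) = ln(1.8333); 2t = 0.60614/0.018331 ≈ 33.0662.
t ≈ 16.5331 years.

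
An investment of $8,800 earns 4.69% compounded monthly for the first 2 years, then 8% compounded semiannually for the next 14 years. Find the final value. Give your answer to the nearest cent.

$28,978.35

After 2 years at 4.69%: 8,800 × 1.0981392707 ≈ 9,663.6256.
Then 14 years at 8%: 9,663.6256 × 2.9987033192 ≈ 28,978.3461.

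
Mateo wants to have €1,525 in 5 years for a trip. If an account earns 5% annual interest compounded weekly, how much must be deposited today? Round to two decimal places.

€1,187.81

Growth factor = (1 + 0.05/52)^260 ≈ 1.283871195.
P = 1,525/1.283871195 ≈ 1,187.8139.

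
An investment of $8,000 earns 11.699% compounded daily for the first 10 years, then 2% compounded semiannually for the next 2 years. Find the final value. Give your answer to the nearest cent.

Phase 1: 8,000·(1 + 0.11699/365)^3650 ≈ 25,768.5329.
Phase 2: 25,768.5329·(1 + 0.01)^4 ≈ 26,814.8387.

$26,814.84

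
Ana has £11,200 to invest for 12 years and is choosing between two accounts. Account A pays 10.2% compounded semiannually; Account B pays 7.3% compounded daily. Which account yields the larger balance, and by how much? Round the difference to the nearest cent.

Account A, by £10,063.92

Account A growth factor: (1 + 0.051)^24 ≈ 3.2996295529; balance ≈ 36,955.8510.
Account B growth factor: (1 + 0.0002)^4380 ≈ 2.4010650546; balance ≈ 26,891.9286.
Account A is larger by 10,063.9224.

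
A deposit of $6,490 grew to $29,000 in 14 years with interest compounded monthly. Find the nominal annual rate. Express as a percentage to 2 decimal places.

The 168-period growth factor is 29,000/6,490 = 4.46841.
r/12 = 4.46841^(1/168) − 1 ≈ 0.00895073, so r ≈ 12·0.00895073 = 10.74088%.

10.74%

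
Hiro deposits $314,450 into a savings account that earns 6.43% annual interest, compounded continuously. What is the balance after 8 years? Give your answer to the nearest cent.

A = P·e^(rt) = 314,450·e^(0.0643·8) = 314,450·e^0.5144.
e^0.5144 ≈ 1.67263461989, so A ≈ 525,959.9562.

$525,959.96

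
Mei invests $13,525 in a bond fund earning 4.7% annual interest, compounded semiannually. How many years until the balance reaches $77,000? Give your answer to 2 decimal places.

37.44 years

(1 + 0.0235)^(2t) = 77,000/13,525 = 5.6932.
2t·ln(1 + 0.0235) = ln(5.6932); 2t = 1.7393/0.0232281 ≈ 74.8776.
t ≈ 37.4388 years.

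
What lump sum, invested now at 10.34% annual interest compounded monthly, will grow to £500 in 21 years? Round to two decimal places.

£57.54

Growth factor = (1 + 0.1034/12)^252 ≈ 8.68935124.
P = 500/8.68935124 ≈ 57.5417.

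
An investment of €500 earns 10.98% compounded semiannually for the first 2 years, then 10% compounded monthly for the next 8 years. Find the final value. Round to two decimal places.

After 2 years at 10.98%: 500 × 1.238355021 ≈ 619.1775.
Then 8 years at 10%: 619.1775 × 2.218175631 ≈ 1,373.4445.

€1,373.44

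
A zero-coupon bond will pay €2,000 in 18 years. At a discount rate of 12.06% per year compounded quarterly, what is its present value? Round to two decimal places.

Growth factor = (1 + 0.03015)^72 ≈ 8.488552023.
P = 2,000/8.488552023 ≈ 235.6114.

€235.61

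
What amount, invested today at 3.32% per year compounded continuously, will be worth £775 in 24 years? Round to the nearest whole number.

P = A·e^(−rt) = 775·e^(−0.7968).
e^(−0.7968) ≈ 0.45076912, so P ≈ 349.3461.

£349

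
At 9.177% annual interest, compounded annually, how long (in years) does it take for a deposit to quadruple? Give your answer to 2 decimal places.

15.79 years

(1 + 0.09177)^t = 4.
t = ln 4 / ln(1 + 0.09177) ≈ 1.3863/0.0878002 ≈ 15.7892.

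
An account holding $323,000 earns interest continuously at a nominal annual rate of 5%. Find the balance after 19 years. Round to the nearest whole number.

A = P·e^(rt) = 323,000·e^(0.05·19) = 323,000·e^0.95.
e^0.95 ≈ 2.58570965932, so A ≈ 835,184.2200.

$835,184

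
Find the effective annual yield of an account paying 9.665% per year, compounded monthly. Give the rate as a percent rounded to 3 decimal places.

10.105%

EAR = (1 + 9.665%/12)^12 − 1 = (1 + 0.00805417)^12 − 1.
(1 + 0.00805417)^12 ≈ 1.101048, so EAR ≈ 10.10484%.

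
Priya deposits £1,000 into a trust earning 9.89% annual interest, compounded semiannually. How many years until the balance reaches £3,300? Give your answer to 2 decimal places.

12.37 years

(1 + 0.04945)^(2t) = 3,300/1,000 = 3.3.
2t·ln(1 + 0.04945) = ln(3.3); 2t = 1.1939/0.0482662 ≈ 24.7362.
t ≈ 12.3681 years.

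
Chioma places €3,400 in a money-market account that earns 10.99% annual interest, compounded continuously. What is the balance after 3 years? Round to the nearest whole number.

A = P·e^(rt) = 3,400·e^(0.1099·3) = 3,400·e^0.3297.
e^0.3297 ≈ 1.390550901, so A ≈ 4,727.8731.

€4,728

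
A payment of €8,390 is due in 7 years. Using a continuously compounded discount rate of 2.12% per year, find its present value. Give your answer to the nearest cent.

P = A·e^(−rt) = 8,390·e^(−0.1484).
e^(−0.1484) ≈ 0.8620862115, so P ≈ 7,232.9033.

€7,232.90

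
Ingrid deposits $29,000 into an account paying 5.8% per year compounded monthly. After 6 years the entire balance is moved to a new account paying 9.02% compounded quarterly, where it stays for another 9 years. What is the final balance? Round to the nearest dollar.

$91,582

After 6 years at 5.8%: 29,000 × 1.4150455199 ≈ 41,036.3201.
Then 9 years at 9.02%: 41,036.3201 × 2.2317416058 ≈ 91,582.4629.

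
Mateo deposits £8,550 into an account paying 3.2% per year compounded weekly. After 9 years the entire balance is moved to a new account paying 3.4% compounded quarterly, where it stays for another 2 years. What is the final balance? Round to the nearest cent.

£12,201.46

Phase 1: 8,550·(1 + 0.032/52)^468 ≈ 11,402.6149.
Phase 2: 11,402.6149·(1 + 0.0085)^8 ≈ 12,201.4565.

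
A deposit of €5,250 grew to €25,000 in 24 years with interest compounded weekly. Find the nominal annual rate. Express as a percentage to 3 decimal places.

6.507%

(1 + r/52)^1248 = 25,000/5,250 = 4.7619.
1 + r/52 = 4.7619^(1/1248) ≈ 1.001251, so r/52 ≈ 0.0012513.
r ≈ 52·0.0012513 = 6.50677%.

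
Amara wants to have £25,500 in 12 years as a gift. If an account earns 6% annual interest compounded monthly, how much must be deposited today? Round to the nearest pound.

£12,434

Growth factor = (1 + 0.005)^144 ≈ 2.0507508156.
P = 25,500/2.0507508156 ≈ 12,434.4702.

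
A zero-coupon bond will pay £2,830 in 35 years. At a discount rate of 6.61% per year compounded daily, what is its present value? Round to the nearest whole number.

Growth factor = (1 + 0.0661/365)^12775 ≈ 10.10762958.
P = 2,830/10.10762958 ≈ 279.9865.

£280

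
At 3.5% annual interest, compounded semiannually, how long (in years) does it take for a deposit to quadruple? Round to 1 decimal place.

40.0 years

(1 + 0.0175)^(2t) = 4.
2t = ln 4 / ln(1 + 0.0175) ≈ 1.3863/0.0173486 ≈ 79.9080.
t ≈ 39.9540.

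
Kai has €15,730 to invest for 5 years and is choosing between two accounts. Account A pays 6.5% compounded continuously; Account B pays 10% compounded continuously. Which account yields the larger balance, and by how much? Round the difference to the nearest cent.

Account B, by €4,163.58

A: e^(0.065·5) = e^0.325 ≈ 1.384030646, so 15,730 × 1.384030646 ≈ 21,770.8021.
B: e^(0.1·5) = e^0.5 ≈ 1.6487212707, so 15,730 × 1.6487212707 ≈ 25,934.3856.
Difference ≈ 4,163.5835 in favor of B.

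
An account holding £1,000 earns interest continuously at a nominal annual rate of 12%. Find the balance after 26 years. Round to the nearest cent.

A = P·e^(rt) = 1,000·e^(0.12·26) = 1,000·e^3.12.
e^3.12 ≈ 22.646379643, so A ≈ 22,646.3796.

£22,646.38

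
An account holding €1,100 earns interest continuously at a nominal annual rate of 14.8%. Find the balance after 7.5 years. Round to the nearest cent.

€3,337.79

A = P·e^(rt) = 1,100·e^(0.148·7.5) = 1,100·e^1.11.
e^1.11 ≈ 3.034358394, so A ≈ 3,337.7942.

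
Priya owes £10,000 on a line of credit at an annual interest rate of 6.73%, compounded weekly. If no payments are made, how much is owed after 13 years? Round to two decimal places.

£23,972.79

Periodic rate = 6.73%/52 = 0.00129423; periods = 52·13 = 676.
A = 10,000·(1 + 0.0673/52)^676 ≈ 10,000·2.3972789583 ≈ 23,972.7896.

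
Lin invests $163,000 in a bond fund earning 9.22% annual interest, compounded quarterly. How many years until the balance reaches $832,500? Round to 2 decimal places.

We need (1 + 0.02305)^(4t) = 5.1074, so 4t = ln 5.1074 / ln 1.02305 ≈ 71.5577.
t ≈ 71.5577/4 = 17.8894 years.

17.89 years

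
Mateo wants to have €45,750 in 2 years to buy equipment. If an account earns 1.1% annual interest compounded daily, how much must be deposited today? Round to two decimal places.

Growth factor = (1 + 0.011/365)^730 ≈ 1.0222434456.
P = 45,750/1.0222434456 ≈ 44,754.5056.

€44,754.51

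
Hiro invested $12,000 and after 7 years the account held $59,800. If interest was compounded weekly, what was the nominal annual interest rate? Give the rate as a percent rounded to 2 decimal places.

(1 + r/52)^364 = 59,800/12,000 = 4.98333.
1 + r/52 = 4.98333^(1/364) ≈ 1.004422, so r/52 ≈ 0.00442211.
r ≈ 52·0.00442211 = 22.99497%.

22.99%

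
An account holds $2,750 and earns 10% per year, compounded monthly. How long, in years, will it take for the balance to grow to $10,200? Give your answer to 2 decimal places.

(1 + 0.00833333)^(12t) = 10,200/2,750 = 3.7091.
12t·ln(1 + 0.00833333) = ln(3.7091); 12t = 1.3108/0.0082988 ≈ 157.9489.
t ≈ 13.1624 years.

13.16 years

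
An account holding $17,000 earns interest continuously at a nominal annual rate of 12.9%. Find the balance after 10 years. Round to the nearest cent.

A = P·e^(rt) = 17,000·e^(0.129·10) = 17,000·e^1.29.
e^1.29 ≈ 3.6327865558, so A ≈ 61,757.3714.

$61,757.37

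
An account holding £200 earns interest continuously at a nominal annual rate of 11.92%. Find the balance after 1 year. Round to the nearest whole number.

A = P·e^(rt) = 200·e^(0.1192·1) = 200·e^0.1192.
e^0.1192 ≈ 1.12659521, so A ≈ 225.3190.

£225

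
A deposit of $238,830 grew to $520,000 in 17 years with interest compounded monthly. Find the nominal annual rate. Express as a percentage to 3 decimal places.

The 204-period growth factor is 520,000/238,830 = 2.17728.
r/12 = 2.17728^(1/204) − 1 ≈ 0.00382138, so r ≈ 12·0.00382138 = 4.58566%.

4.586%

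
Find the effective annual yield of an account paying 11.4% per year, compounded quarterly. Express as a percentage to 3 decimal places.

11.897%

EAR = (1 + 11.4%/4)^4 − 1 = (1 + 0.0285)^4 − 1.
(1 + 0.0285)^4 ≈ 1.118967, so EAR ≈ 11.89668%.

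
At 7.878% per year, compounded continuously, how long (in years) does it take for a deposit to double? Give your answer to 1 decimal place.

8.8 years

e^(0.07878t) = 2, so 0.07878t = ln 2 ≈ 0.69315.
t ≈ 0.69315/0.07878 ≈ 8.7985.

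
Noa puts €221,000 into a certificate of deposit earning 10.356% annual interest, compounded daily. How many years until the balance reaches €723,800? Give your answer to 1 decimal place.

(1 + 0.000283726)^(365t) = 723,800/221,000 = 3.2751.
365t·ln(1 + 0.000283726) = ln(3.2751); 365t = 1.1864/0.000283686 ≈ 4181.9241.
t ≈ 11.4573 years.

11.5 years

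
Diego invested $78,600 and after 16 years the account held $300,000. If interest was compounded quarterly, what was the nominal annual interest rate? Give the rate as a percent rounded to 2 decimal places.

8.46%

The 64-period growth factor is 300,000/78,600 = 3.81679.
r/4 = 3.81679^(1/64) − 1 ≈ 0.0211488, so r ≈ 4·0.0211488 = 8.45953%.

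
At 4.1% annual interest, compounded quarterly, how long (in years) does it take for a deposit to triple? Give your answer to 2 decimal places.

(1 + 0.01025)^(4t) = 3.
4t = ln 3 / ln(1 + 0.01025) ≈ 1.0986/0.0101978 ≈ 107.7301.
t ≈ 26.9325.

26.93 years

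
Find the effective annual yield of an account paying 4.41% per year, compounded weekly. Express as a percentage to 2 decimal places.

4.51%

One year is 52 periods at 0.000848077 each: (1 + 0.000848077)^52 ≈ 1.045067.
EAR = 1.045067 − 1 ≈ 4.50673%.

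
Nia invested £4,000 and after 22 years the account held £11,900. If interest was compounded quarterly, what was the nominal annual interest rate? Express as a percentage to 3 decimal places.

4.986%

(1 + r/4)^88 = 11,900/4,000 = 2.975.
1 + r/4 = 2.975^(1/88) ≈ 1.012466, so r/4 ≈ 0.0124662.
r ≈ 4·0.0124662 = 4.98648%.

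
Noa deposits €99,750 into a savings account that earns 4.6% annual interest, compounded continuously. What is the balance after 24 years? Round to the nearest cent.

A = P·e^(rt) = 99,750·e^(0.046·24) = 99,750·e^1.104.
e^1.104 ≈ 3.01620675345, so A ≈ 300,866.6237.

€300,866.62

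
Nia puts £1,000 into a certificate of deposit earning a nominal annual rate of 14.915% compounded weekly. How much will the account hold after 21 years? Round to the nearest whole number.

£22,821

Periodic rate = 14.915%/52 = 0.00286827; periods = 52·21 = 1092.
A = 1,000·(1 + 0.14915/52)^1092 ≈ 1,000·22.820668676 ≈ 22,820.6687.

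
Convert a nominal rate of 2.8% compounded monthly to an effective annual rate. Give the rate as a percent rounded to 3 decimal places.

One year is 12 periods at 0.00233333 each: (1 + 0.00233333)^12 ≈ 1.028362.
EAR = 1.028362 − 1 ≈ 2.83621%.

2.836%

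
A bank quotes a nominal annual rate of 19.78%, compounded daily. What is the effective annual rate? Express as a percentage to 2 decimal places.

21.87%

EAR = (1 + 19.78%/365)^365 − 1 = (1 + 0.000541918)^365 − 1.
(1 + 0.000541918)^365 ≈ 1.218653, so EAR ≈ 21.86533%.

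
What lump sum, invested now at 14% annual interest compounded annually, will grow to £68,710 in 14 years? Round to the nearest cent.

Annual rate = 14% = 0.14; 14 periods.
P = 68,710/(1 + 0.14)^14 ≈ 68,710/6.2613491038 ≈ 10,973.6734.

£10,973.67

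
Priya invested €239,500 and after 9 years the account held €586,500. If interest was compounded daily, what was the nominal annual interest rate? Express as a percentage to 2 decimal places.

(1 + r/365)^3285 = 586,500/239,500 = 2.44885.
1 + r/365 = 2.44885^(1/3285) ≈ 1.000273, so r/365 ≈ 0.000272676.
r ≈ 365·0.000272676 = 9.95268%.

9.95%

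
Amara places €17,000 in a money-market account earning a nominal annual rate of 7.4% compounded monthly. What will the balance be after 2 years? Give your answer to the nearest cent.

Growth factor = (1 + 0.074/12)^24 ≈ 1.158986057.
A ≈ 17,000 × 1.158986057 ≈ 19,702.7630.

€19,702.76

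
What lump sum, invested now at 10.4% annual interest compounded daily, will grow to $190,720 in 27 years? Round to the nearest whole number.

$11,510

Periodic rate = 10.4%/365 = 0.000284932; 9855 periods.
P = 190,720/(1 + 0.104/365)^9855 ≈ 190,720/16.5701027459 ≈ 11,509.8864.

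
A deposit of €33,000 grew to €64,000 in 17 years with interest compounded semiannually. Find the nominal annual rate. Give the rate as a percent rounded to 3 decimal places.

(1 + r/2)^34 = 64,000/33,000 = 1.93939.
1 + r/2 = 1.93939^(1/34) ≈ 1.019673, so r/2 ≈ 0.0196726.
r ≈ 2·0.0196726 = 3.93453%.

3.935%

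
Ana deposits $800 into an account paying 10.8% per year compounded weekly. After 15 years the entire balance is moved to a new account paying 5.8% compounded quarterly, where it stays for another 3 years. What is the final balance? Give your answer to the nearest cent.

After 15 years at 10.8%: 800 × 5.044608343 ≈ 4,035.6867.
Then 3 years at 5.8%: 4,035.6867 × 1.188569595 ≈ 4,796.6945.

$4,796.69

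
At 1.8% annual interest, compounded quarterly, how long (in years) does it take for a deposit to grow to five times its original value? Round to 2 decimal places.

89.61 years

(1 + 0.0045)^(4t) = 5.
4t = ln 5 / ln(1 + 0.0045) ≈ 1.6094/0.00448991 ≈ 358.4570.
t ≈ 89.6142.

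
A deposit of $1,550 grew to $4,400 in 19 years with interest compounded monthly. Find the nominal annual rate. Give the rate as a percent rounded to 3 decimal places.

5.504%

The 228-period growth factor is 4,400/1,550 = 2.83871.
r/12 = 2.83871^(1/228) − 1 ≈ 0.00458658, so r ≈ 12·0.00458658 = 5.50390%.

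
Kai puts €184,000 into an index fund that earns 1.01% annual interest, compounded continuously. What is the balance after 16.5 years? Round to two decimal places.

€217,366.69

A = P·e^(rt) = 184,000·e^(0.0101·16.5) = 184,000·e^0.16665.
e^0.16665 ≈ 1.18134072369, so A ≈ 217,366.6932.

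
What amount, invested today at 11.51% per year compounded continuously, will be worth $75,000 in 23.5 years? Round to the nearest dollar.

P = A·e^(−rt) = 75,000·e^(−2.70485).
e^(−2.70485) ≈ 0.066880355147, so P ≈ 5,016.0266.

$5,016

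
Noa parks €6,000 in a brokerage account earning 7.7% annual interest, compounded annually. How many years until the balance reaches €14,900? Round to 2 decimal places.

12.26 years

(1 + 0.077)^t = 14,900/6,000 = 2.4833.
t·ln(1 + 0.077) = ln(2.4833); t = 0.9096/0.0741794 ≈ 12.2622.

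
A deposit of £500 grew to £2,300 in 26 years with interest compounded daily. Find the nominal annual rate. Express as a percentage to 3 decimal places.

The 9490-period growth factor is 2,300/500 = 4.6.
r/365 = 4.6^(1/9490) − 1 ≈ 0.00016082, so r ≈ 365·0.00016082 = 5.86992%.

5.870%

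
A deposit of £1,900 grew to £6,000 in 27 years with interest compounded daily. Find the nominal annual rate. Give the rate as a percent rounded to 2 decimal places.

4.26%

(1 + r/365)^9855 = 6,000/1,900 = 3.15789.
1 + r/365 = 3.15789^(1/9855) ≈ 1.000117, so r/365 ≈ 0.000116689.
r ≈ 365·0.000116689 = 4.25916%.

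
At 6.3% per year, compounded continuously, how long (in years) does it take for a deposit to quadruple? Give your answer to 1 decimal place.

22.0 years

e^(0.063t) = 4, so 0.063t = ln 4 ≈ 1.3863.
t ≈ 1.3863/0.063 ≈ 22.0047.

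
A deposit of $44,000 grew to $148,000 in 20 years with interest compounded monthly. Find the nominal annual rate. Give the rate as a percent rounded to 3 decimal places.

6.080%

The 240-period growth factor is 148,000/44,000 = 3.36364.
r/12 = 3.36364^(1/240) − 1 ≈ 0.00506706, so r ≈ 12·0.00506706 = 6.08047%.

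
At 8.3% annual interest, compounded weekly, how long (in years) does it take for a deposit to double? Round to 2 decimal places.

(1 + 0.00159615)^(52t) = 2.
52t = ln 2 / ln(1 + 0.00159615) ≈ 0.69315/0.00159488 ≈ 434.6074.
t ≈ 8.3578.

8.36 years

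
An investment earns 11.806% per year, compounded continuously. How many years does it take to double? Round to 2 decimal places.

5.87 years

e^(0.11806t) = 2, so 0.11806t = ln 2 ≈ 0.69315.
t ≈ 0.69315/0.11806 ≈ 5.8711.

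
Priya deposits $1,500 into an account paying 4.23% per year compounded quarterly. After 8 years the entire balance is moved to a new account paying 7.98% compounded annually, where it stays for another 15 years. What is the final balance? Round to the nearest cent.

Phase 1: 1,500·(1 + 0.010575)^32 ≈ 2,100.3171.
Phase 2: 2,100.3171·(1 + 0.0798)^15 ≈ 6,644.0779.

$6,644.08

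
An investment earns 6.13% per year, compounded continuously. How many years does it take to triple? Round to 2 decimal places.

e^(0.0613t) = 3, so 0.0613t = ln 3 ≈ 1.0986.
t ≈ 1.0986/0.0613 ≈ 17.9219.

17.92 years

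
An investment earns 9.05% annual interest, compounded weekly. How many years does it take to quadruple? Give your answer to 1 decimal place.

(1 + 0.00174038)^(52t) = 4.
52t = ln 4 / ln(1 + 0.00174038) ≈ 1.3863/0.00173887 ≈ 797.2378.
t ≈ 15.3315.

15.3 years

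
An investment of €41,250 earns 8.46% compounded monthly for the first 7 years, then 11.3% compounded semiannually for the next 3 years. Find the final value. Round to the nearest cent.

Phase 1: 41,250·(1 + 0.00705)^84 ≈ 74,423.6202.
Phase 2: 74,423.6202·(1 + 0.0565)^6 ≈ 103,497.0092.

€103,497.01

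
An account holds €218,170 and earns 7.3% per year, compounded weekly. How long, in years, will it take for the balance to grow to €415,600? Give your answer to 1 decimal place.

(1 + 0.00140385)^(52t) = 415,600/218,170 = 1.9049.
52t·ln(1 + 0.00140385) = ln(1.9049); 52t = 0.64445/0.00140286 ≈ 459.3815.
t ≈ 8.8343 years.

8.8 years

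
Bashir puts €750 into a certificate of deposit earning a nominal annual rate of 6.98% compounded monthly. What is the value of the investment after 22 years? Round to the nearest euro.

€3,468

Growth factor = (1 + 0.0698/12)^264 ≈ 4.623496359.
A ≈ 750 × 4.623496359 ≈ 3,467.6223.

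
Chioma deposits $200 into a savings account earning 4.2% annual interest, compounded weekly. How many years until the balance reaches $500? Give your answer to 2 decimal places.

We need (1 + 0.000807692)^(52t) = 2.5, so 52t = ln 2.5 / ln 1.000808 ≈ 1134.9133.
t ≈ 1134.9133/52 = 21.8253 years.

21.83 years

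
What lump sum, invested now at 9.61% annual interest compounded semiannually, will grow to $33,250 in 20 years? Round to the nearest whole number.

$5,088

Growth factor = (1 + 0.04805)^40 ≈ 6.535519163.
P = 33,250/6.535519163 ≈ 5,087.5836.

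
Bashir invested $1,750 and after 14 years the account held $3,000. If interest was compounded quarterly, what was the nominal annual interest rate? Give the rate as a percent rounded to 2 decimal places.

(1 + r/4)^56 = 3,000/1,750 = 1.71429.
1 + r/4 = 1.71429^(1/56) ≈ 1.009671, so r/4 ≈ 0.00967141.
r ≈ 4·0.00967141 = 3.86856%.

3.87%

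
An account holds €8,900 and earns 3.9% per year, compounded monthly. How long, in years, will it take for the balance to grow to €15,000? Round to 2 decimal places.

We need (1 + 0.00325)^(12t) = 1.6854, so 12t = ln 1.6854 / ln 1.00325 ≈ 160.8759.
t ≈ 160.8759/12 = 13.4063 years.

13.41 years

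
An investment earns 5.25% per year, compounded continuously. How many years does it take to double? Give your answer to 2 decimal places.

e^(0.0525t) = 2, so 0.0525t = ln 2 ≈ 0.69315.
t ≈ 0.69315/0.0525 ≈ 13.2028.

13.20 years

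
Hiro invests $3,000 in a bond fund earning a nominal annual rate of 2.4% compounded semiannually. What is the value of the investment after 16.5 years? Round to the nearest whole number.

Periodic rate = 2.4%/2 = 0.012; periods = 2·16.5 = 33.
A = 3,000·(1 + 0.012)^33 ≈ 3,000·1.482371008 ≈ 4,447.1130.

$4,447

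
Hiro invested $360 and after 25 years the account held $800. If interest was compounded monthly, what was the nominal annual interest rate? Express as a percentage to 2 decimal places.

(1 + r/12)^300 = 800/360 = 2.22222.
1 + r/12 = 2.22222^(1/300) ≈ 1.002665, so r/12 ≈ 0.00266524.
r ≈ 12·0.00266524 = 3.19829%.

3.20%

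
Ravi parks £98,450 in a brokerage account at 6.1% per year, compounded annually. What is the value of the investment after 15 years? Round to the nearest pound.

£239,302

Growth factor = (1 + 0.061)^15 ≈ 2.43069662805.
A ≈ 98,450 × 2.43069662805 ≈ 239,302.0830.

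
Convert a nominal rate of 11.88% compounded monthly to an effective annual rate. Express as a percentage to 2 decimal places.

One year is 12 periods at 0.0099 each: (1 + 0.0099)^12 ≈ 1.125487.
EAR = 1.125487 − 1 ≈ 12.54870%.

12.55%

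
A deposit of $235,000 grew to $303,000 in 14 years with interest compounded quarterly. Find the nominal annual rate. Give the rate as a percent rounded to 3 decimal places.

(1 + r/4)^56 = 303,000/235,000 = 1.28936.
1 + r/4 = 1.28936^(1/56) ≈ 1.004549, so r/4 ≈ 0.00454866.
r ≈ 4·0.00454866 = 1.81946%.

1.819%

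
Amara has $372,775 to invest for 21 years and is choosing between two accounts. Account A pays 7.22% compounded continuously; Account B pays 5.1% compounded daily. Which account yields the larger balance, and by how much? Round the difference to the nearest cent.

Account A, by $610,160.24

Account A growth factor: e^(0.0722·21) = e^1.5162 ≈ 4.554883709092; balance ≈ 1,697,946.7747.
Account B growth factor: (1 + 0.051/365)^7665 ≈ 2.91807800963; balance ≈ 1,087,786.5300.
Account A is larger by 610,160.2446.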